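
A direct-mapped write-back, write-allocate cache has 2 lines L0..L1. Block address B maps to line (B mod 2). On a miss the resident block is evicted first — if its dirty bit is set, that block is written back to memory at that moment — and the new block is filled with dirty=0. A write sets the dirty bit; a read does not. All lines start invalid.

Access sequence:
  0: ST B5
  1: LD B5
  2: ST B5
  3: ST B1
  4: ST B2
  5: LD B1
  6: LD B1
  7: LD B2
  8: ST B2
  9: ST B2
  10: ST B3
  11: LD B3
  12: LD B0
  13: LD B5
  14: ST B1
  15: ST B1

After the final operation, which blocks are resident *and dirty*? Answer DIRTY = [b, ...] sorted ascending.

0: W B5 -> L1 miss  d=D]
1: R B5 -> L1 hit  d=D]
2: W B5 -> L1 hit  d=D]
3: W B1 -> L1 miss wb->B5  d=D]
4: W B2 -> L0 miss  d=D]
5: R B1 -> L1 hit  d=D]
6: R B1 -> L1 hit  d=D]
7: R B2 -> L0 hit  d=D]
8: W B2 -> L0 hit  d=D]
9: W B2 -> L0 hit  d=D]
10: W B3 -> L1 miss wb->B1  d=D]
11: R B3 -> L1 hit  d=D]
12: R B0 -> L0 miss wb->B2  d=-]
13: R B5 -> L1 miss wb->B3  d=-]
14: W B1 -> L1 miss  d=D]
15: W B1 -> L1 hit  d=D]

DIRTY = [1]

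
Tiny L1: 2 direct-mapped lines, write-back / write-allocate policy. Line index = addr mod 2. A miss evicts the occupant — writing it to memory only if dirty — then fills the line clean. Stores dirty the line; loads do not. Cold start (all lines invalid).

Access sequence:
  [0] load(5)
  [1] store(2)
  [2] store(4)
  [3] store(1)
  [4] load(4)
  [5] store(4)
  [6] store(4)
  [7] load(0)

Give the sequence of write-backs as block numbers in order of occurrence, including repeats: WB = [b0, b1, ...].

0: R B5 → L1 miss [-]
1: W B2 → L0 miss [D]
2: W B4 → L0 miss wb→B2 [D]
3: W B1 → L1 miss [D]
4: R B4 → L0 hit [D]
5: W B4 → L0 hit [D]
6: W B4 → L0 hit [D]
7: R B0 → L0 miss wb→B4 [-]

WB = [2, 4]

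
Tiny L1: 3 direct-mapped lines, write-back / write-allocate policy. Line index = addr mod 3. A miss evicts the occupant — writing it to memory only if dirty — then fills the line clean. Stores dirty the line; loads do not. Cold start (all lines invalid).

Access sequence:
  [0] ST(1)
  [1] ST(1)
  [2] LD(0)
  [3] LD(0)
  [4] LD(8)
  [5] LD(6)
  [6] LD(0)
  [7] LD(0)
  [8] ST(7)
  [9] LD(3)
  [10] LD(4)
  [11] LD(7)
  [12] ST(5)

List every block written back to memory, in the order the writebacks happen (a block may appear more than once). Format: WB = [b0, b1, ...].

  0 | W B1 → L1 miss [D]
  1 | W B1 → L1 hit [D]
  2 | R B0 → L0 miss [-]
  3 | R B0 → L0 hit [-]
  4 | R B8 → L2 miss [-]
  5 | R B6 → L0 miss [-]
  6 | R B0 → L0 miss [-]
  7 | R B0 → L0 hit [-]
  8 | W B7 → L1 miss wb→B1 [D]
  9 | R B3 → L0 miss [-]
  10 | R B4 → L1 miss wb→B7 [-]
  11 | R B7 → L1 miss [-]
  12 | W B5 → L2 miss [D]

WB = [1, 7]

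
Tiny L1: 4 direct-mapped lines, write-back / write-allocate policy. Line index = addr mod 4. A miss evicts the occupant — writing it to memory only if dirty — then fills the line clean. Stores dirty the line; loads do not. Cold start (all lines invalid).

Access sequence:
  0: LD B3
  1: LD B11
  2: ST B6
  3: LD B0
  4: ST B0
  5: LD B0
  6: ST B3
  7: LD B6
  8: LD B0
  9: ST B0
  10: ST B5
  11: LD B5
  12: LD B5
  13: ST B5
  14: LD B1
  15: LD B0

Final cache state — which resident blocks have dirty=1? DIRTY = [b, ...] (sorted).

  0 | R B3 → L3 miss [-]
  1 | R B11 → L3 miss [-]
  2 | W B6 → L2 miss [D]
  3 | R B0 → L0 miss [-]
  4 | W B0 → L0 hit [D]
  5 | R B0 → L0 hit [D]
  6 | W B3 → L3 miss [D]
  7 | R B6 → L2 hit [D]
  8 | R B0 → L0 hit [D]
  9 | W B0 → L0 hit [D]
  10 | W B5 → L1 miss [D]
  11 | R B5 → L1 hit [D]
  12 | R B5 → L1 hit [D]
  13 | W B5 → L1 hit [D]
  14 | R B1 → L1 miss wb→B5 [-]
  15 | R B0 → L0 hit [D]

DIRTY = [0, 3, 6]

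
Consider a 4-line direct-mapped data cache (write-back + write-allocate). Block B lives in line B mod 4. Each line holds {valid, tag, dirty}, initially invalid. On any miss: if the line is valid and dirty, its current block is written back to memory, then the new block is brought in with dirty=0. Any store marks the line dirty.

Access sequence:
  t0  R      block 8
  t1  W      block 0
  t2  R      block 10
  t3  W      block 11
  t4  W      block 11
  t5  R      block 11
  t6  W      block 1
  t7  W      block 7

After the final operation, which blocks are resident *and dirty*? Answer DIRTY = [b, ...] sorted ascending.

DIRTY = [0, 1, 7]

0: R B8 → L0 miss [-]
1: W B0 → L0 miss [D]
2: R B10 → L2 miss [-]
3: W B11 → L3 miss [D]
4: W B11 → L3 hit [D]
5: R B11 → L3 hit [D]
6: W B1 → L1 miss [D]
7: W B7 → L3 miss wb→B11 [D]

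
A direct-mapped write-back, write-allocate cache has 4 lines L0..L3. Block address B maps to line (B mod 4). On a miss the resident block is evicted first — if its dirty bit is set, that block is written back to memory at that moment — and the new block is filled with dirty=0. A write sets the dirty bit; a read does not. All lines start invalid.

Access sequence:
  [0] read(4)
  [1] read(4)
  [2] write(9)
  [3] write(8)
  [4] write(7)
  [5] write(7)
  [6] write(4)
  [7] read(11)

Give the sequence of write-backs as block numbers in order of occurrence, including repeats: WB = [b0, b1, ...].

WB = [8, 7]

0: R B4 → L0 miss [-]
1: R B4 → L0 hit [-]
2: W B9 → L1 miss [D]
3: W B8 → L0 miss [D]
4: W B7 → L3 miss [D]
5: W B7 → L3 hit [D]
6: W B4 → L0 miss wb→B8 [D]
7: R B11 → L3 miss wb→B7 [-]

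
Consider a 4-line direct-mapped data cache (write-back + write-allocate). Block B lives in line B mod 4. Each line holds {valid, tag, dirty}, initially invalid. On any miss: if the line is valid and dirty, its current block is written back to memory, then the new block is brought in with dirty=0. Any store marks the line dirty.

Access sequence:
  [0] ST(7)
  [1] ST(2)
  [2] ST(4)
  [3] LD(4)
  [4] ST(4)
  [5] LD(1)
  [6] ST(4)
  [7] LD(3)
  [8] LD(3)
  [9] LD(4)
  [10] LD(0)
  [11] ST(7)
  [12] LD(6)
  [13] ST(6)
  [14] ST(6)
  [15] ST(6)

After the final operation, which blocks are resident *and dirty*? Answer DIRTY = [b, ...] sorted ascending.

DIRTY = [6, 7]

0: W B7 -> L3 miss  d=D]
1: W B2 -> L2 miss  d=D]
2: W B4 -> L0 miss  d=D]
3: R B4 -> L0 hit  d=D]
4: W B4 -> L0 hit  d=D]
5: R B1 -> L1 miss  d=-]
6: W B4 -> L0 hit  d=D]
7: R B3 -> L3 miss wb->B7  d=-]
8: R B3 -> L3 hit  d=-]
9: R B4 -> L0 hit  d=D]
10: R B0 -> L0 miss wb->B4  d=-]
11: W B7 -> L3 miss  d=D]
12: R B6 -> L2 miss wb->B2  d=-]
13: W B6 -> L2 hit  d=D]
14: W B6 -> L2 hit  d=D]
15: W B6 -> L2 hit  d=D]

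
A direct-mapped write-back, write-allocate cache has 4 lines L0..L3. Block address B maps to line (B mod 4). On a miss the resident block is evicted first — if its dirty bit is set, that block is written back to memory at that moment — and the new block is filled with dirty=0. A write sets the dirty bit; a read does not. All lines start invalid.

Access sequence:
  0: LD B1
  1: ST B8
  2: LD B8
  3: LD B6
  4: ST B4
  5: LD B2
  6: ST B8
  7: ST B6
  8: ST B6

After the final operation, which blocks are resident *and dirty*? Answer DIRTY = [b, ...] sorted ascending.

DIRTY = [6, 8]

0: R B1 -> L1 miss  d=-]
1: W B8 -> L0 miss  d=D]
2: R B8 -> L0 hit  d=D]
3: R B6 -> L2 miss  d=-]
4: W B4 -> L0 miss wb->B8  d=D]
5: R B2 -> L2 miss  d=-]
6: W B8 -> L0 miss wb->B4  d=D]
7: W B6 -> L2 miss  d=D]
8: W B6 -> L2 hit  d=D]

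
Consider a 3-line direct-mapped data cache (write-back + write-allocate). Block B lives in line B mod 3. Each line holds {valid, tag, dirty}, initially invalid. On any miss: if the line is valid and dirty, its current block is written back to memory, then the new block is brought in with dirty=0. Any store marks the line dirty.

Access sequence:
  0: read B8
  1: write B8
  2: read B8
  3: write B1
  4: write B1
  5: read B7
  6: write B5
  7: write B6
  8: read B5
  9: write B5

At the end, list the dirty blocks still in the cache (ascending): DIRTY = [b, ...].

DIRTY = [5, 6]

  0 | R B8 → L2 miss [-]
  1 | W B8 → L2 hit [D]
  2 | R B8 → L2 hit [D]
  3 | W B1 → L1 miss [D]
  4 | W B1 → L1 hit [D]
  5 | R B7 → L1 miss wb→B1 [-]
  6 | W B5 → L2 miss wb→B8 [D]
  7 | W B6 → L0 miss [D]
  8 | R B5 → L2 hit [D]
  9 | W B5 → L2 hit [D]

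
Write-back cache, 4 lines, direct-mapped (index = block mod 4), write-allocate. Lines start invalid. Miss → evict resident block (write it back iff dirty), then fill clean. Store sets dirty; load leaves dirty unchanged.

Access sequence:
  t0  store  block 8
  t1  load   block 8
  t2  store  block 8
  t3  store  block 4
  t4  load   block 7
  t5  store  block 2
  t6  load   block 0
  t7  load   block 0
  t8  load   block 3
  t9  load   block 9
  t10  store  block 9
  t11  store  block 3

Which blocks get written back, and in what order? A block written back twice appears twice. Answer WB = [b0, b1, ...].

0: W B8 → L0 miss [D]
1: R B8 → L0 hit [D]
2: W B8 → L0 hit [D]
3: W B4 → L0 miss wb→B8 [D]
4: R B7 → L3 miss [-]
5: W B2 → L2 miss [D]
6: R B0 → L0 miss wb→B4 [-]
7: R B0 → L0 hit [-]
8: R B3 → L3 miss [-]
9: R B9 → L1 miss [-]
10: W B9 → L1 hit [D]
11: W B3 → L3 hit [D]

WB = [8, 4]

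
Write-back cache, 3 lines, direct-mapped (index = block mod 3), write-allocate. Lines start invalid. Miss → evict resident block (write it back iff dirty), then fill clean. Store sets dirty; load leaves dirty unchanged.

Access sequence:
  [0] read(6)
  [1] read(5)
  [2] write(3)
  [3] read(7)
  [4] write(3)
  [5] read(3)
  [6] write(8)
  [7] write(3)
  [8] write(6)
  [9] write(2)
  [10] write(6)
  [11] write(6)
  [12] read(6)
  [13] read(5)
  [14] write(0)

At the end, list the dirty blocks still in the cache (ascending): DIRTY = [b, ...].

DIRTY = [0]

0: R B6 -> L0 miss  d=-]
1: R B5 -> L2 miss  d=-]
2: W B3 -> L0 miss  d=D]
3: R B7 -> L1 miss  d=-]
4: W B3 -> L0 hit  d=D]
5: R B3 -> L0 hit  d=D]
6: W B8 -> L2 miss  d=D]
7: W B3 -> L0 hit  d=D]
8: W B6 -> L0 miss wb->B3  d=D]
9: W B2 -> L2 miss wb->B8  d=D]
10: W B6 -> L0 hit  d=D]
11: W B6 -> L0 hit  d=D]
12: R B6 -> L0 hit  d=D]
13: R B5 -> L2 miss wb->B2  d=-]
14: W B0 -> L0 miss wb->B6  d=D]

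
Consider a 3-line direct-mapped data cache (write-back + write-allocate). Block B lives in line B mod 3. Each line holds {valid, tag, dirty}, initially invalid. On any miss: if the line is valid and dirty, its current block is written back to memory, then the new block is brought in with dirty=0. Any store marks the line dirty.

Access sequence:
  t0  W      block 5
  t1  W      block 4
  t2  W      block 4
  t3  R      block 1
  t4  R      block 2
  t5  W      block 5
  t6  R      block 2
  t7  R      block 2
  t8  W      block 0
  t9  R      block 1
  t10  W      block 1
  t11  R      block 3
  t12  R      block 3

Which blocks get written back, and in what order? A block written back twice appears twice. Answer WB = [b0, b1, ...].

0: W B5 → L2 miss [D]
1: W B4 → L1 miss [D]
2: W B4 → L1 hit [D]
3: R B1 → L1 miss wb→B4 [-]
4: R B2 → L2 miss wb→B5 [-]
5: W B5 → L2 miss [D]
6: R B2 → L2 miss wb→B5 [-]
7: R B2 → L2 hit [-]
8: W B0 → L0 miss [D]
9: R B1 → L1 hit [-]
10: W B1 → L1 hit [D]
11: R B3 → L0 miss wb→B0 [-]
12: R B3 → L0 hit [-]

WB = [4, 5, 5, 0]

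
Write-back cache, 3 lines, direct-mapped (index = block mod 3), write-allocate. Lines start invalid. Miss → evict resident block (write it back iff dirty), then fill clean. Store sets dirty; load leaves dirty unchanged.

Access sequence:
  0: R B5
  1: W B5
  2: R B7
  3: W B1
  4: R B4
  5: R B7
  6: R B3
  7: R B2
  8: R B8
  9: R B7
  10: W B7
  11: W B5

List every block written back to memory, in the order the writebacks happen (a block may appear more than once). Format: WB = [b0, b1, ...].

0: R B5 -> L2 miss  d=-]
1: W B5 -> L2 hit  d=D]
2: R B7 -> L1 miss  d=-]
3: W B1 -> L1 miss  d=D]
4: R B4 -> L1 miss wb->B1  d=-]
5: R B7 -> L1 miss  d=-]
6: R B3 -> L0 miss  d=-]
7: R B2 -> L2 miss wb->B5  d=-]
8: R B8 -> L2 miss  d=-]
9: R B7 -> L1 hit  d=-]
10: W B7 -> L1 hit  d=D]
11: W B5 -> L2 miss  d=D]

WB = [1, 5]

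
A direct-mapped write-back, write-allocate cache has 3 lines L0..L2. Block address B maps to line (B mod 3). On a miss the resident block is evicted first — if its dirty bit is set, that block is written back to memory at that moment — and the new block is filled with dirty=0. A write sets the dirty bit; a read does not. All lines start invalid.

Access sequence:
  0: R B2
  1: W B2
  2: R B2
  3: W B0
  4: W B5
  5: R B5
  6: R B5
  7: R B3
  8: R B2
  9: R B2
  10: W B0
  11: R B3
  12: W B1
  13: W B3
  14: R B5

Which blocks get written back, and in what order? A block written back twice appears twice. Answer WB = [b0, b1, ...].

0: R B2 → L2 miss [-]
1: W B2 → L2 hit [D]
2: R B2 → L2 hit [D]
3: W B0 → L0 miss [D]
4: W B5 → L2 miss wb→B2 [D]
5: R B5 → L2 hit [D]
6: R B5 → L2 hit [D]
7: R B3 → L0 miss wb→B0 [-]
8: R B2 → L2 miss wb→B5 [-]
9: R B2 → L2 hit [-]
10: W B0 → L0 miss [D]
11: R B3 → L0 miss wb→B0 [-]
12: W B1 → L1 miss [D]
13: W B3 → L0 hit [D]
14: R B5 → L2 miss [-]

WB = [2, 0, 5, 0]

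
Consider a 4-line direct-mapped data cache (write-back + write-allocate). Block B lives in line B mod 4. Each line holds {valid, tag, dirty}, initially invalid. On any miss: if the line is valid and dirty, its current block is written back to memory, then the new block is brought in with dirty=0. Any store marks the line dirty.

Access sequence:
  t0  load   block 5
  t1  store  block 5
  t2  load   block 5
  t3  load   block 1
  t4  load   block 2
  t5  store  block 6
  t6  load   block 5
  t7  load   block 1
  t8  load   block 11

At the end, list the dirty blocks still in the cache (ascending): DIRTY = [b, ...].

DIRTY = [6]

0: R B5 → L1 miss [-]
1: W B5 → L1 hit [D]
2: R B5 → L1 hit [D]
3: R B1 → L1 miss wb→B5 [-]
4: R B2 → L2 miss [-]
5: W B6 → L2 miss [D]
6: R B5 → L1 miss [-]
7: R B1 → L1 miss [-]
8: R B11 → L3 miss [-]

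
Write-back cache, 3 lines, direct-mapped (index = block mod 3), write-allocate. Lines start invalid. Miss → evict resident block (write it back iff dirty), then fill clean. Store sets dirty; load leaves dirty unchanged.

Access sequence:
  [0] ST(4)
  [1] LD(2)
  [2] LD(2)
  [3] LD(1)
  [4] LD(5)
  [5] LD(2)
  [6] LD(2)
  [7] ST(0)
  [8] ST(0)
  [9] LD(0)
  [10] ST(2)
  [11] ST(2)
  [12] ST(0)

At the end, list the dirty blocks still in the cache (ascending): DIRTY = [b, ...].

DIRTY = [0, 2]

  0 | W B4 → L1 miss [D]
  1 | R B2 → L2 miss [-]
  2 | R B2 → L2 hit [-]
  3 | R B1 → L1 miss wb→B4 [-]
  4 | R B5 → L2 miss [-]
  5 | R B2 → L2 miss [-]
  6 | R B2 → L2 hit [-]
  7 | W B0 → L0 miss [D]
  8 | W B0 → L0 hit [D]
  9 | R B0 → L0 hit [D]
  10 | W B2 → L2 hit [D]
  11 | W B2 → L2 hit [D]
  12 | W B0 → L0 hit [D]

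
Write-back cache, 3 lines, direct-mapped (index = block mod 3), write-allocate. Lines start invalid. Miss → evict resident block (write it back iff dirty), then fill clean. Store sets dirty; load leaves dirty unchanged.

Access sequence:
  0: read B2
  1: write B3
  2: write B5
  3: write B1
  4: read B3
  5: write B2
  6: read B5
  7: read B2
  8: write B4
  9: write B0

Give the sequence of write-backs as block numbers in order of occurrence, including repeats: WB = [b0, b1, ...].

WB = [5, 2, 1, 3]

0: R B2 → L2 miss [-]
1: W B3 → L0 miss [D]
2: W B5 → L2 miss [D]
3: W B1 → L1 miss [D]
4: R B3 → L0 hit [D]
5: W B2 → L2 miss wb→B5 [D]
6: R B5 → L2 miss wb→B2 [-]
7: R B2 → L2 miss [-]
8: W B4 → L1 miss wb→B1 [D]
9: W B0 → L0 miss wb→B3 [D]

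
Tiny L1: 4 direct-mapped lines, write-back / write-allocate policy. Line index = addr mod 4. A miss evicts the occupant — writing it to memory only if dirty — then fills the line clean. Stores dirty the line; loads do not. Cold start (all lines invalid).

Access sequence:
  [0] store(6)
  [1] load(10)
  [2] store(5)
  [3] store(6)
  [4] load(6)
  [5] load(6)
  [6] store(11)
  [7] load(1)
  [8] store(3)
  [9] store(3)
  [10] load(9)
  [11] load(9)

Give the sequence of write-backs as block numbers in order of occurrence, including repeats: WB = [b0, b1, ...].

  0 | W B6 → L2 miss [D]
  1 | R B10 → L2 miss wb→B6 [-]
  2 | W B5 → L1 miss [D]
  3 | W B6 → L2 miss [D]
  4 | R B6 → L2 hit [D]
  5 | R B6 → L2 hit [D]
  6 | W B11 → L3 miss [D]
  7 | R B1 → L1 miss wb→B5 [-]
  8 | W B3 → L3 miss wb→B11 [D]
  9 | W B3 → L3 hit [D]
  10 | R B9 → L1 miss [-]
  11 | R B9 → L1 hit [-]

WB = [6, 5, 11]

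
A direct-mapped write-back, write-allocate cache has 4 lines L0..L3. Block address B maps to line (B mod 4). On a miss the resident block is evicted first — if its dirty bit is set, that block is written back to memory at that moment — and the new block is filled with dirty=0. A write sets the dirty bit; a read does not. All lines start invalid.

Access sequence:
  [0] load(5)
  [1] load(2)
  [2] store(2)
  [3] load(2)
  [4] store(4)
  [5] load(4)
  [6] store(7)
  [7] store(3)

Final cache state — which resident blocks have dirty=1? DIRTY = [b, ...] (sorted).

DIRTY = [2, 3, 4]

  0 | R B5 → L1 miss [-]
  1 | R B2 → L2 miss [-]
  2 | W B2 → L2 hit [D]
  3 | R B2 → L2 hit [D]
  4 | W B4 → L0 miss [D]
  5 | R B4 → L0 hit [D]
  6 | W B7 → L3 miss [D]
  7 | W B3 → L3 miss wb→B7 [D]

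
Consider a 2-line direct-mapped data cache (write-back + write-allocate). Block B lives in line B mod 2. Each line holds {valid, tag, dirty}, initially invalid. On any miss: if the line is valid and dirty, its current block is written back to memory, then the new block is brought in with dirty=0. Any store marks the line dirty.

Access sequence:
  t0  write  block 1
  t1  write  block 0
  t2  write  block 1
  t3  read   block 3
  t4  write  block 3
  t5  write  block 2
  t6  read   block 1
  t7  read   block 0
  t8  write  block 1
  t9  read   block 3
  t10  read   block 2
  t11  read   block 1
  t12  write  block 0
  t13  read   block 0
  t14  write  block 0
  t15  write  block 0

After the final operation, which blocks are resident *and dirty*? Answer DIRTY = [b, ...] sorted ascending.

DIRTY = [0]

0: W B1 → L1 miss [D]
1: W B0 → L0 miss [D]
2: W B1 → L1 hit [D]
3: R B3 → L1 miss wb→B1 [-]
4: W B3 → L1 hit [D]
5: W B2 → L0 miss wb→B0 [D]
6: R B1 → L1 miss wb→B3 [-]
7: R B0 → L0 miss wb→B2 [-]
8: W B1 → L1 hit [D]
9: R B3 → L1 miss wb→B1 [-]
10: R B2 → L0 miss [-]
11: R B1 → L1 miss [-]
12: W B0 → L0 miss [D]
13: R B0 → L0 hit [D]
14: W B0 → L0 hit [D]
15: W B0 → L0 hit [D]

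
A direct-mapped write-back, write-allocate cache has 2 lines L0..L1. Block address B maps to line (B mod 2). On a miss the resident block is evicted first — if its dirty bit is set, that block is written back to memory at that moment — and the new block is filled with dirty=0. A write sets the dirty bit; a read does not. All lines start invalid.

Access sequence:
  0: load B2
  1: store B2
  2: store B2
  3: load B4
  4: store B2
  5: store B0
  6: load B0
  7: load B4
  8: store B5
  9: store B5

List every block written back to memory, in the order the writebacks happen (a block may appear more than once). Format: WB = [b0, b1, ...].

WB = [2, 2, 0]

0: R B2 → L0 miss [-]
1: W B2 → L0 hit [D]
2: W B2 → L0 hit [D]
3: R B4 → L0 miss wb→B2 [-]
4: W B2 → L0 miss [D]
5: W B0 → L0 miss wb→B2 [D]
6: R B0 → L0 hit [D]
7: R B4 → L0 miss wb→B0 [-]
8: W B5 → L1 miss [D]
9: W B5 → L1 hit [D]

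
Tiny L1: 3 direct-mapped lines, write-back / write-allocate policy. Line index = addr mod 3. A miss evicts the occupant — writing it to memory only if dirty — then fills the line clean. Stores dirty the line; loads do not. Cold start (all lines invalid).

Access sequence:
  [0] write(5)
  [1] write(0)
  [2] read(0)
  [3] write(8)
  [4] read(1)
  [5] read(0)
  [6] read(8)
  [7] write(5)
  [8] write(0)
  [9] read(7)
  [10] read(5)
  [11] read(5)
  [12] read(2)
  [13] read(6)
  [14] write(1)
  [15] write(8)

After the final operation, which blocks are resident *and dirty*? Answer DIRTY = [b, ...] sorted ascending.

DIRTY = [1, 8]

0: W B5 -> L2 miss  d=D]
1: W B0 -> L0 miss  d=D]
2: R B0 -> L0 hit  d=D]
3: W B8 -> L2 miss wb->B5  d=D]
4: R B1 -> L1 miss  d=-]
5: R B0 -> L0 hit  d=D]
6: R B8 -> L2 hit  d=D]
7: W B5 -> L2 miss wb->B8  d=D]
8: W B0 -> L0 hit  d=D]
9: R B7 -> L1 miss  d=-]
10: R B5 -> L2 hit  d=D]
11: R B5 -> L2 hit  d=D]
12: R B2 -> L2 miss wb->B5  d=-]
13: R B6 -> L0 miss wb->B0  d=-]
14: W B1 -> L1 miss  d=D]
15: W B8 -> L2 miss  d=D]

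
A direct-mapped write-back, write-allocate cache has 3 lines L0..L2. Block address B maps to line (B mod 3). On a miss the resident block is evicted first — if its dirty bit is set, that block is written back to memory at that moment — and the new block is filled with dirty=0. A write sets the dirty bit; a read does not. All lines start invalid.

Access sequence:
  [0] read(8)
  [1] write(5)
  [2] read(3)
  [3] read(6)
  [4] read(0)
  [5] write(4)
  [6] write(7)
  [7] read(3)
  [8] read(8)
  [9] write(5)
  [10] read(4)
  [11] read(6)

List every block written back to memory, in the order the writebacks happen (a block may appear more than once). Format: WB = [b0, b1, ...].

WB = [4, 5, 7]

0: R B8 → L2 miss [-]
1: W B5 → L2 miss [D]
2: R B3 → L0 miss [-]
3: R B6 → L0 miss [-]
4: R B0 → L0 miss [-]
5: W B4 → L1 miss [D]
6: W B7 → L1 miss wb→B4 [D]
7: R B3 → L0 miss [-]
8: R B8 → L2 miss wb→B5 [-]
9: W B5 → L2 miss [D]
10: R B4 → L1 miss wb→B7 [-]
11: R B6 → L0 miss [-]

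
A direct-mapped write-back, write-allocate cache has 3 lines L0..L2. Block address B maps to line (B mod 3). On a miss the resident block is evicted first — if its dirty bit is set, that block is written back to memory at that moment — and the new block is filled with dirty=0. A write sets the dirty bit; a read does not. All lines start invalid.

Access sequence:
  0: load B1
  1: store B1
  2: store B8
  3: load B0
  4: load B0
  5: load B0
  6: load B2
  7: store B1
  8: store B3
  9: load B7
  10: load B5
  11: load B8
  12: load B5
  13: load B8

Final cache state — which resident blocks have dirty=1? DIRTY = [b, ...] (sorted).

DIRTY = [3]

  0 | R B1 → L1 miss [-]
  1 | W B1 → L1 hit [D]
  2 | W B8 → L2 miss [D]
  3 | R B0 → L0 miss [-]
  4 | R B0 → L0 hit [-]
  5 | R B0 → L0 hit [-]
  6 | R B2 → L2 miss wb→B8 [-]
  7 | W B1 → L1 hit [D]
  8 | W B3 → L0 miss [D]
  9 | R B7 → L1 miss wb→B1 [-]
  10 | R B5 → L2 miss [-]
  11 | R B8 → L2 miss [-]
  12 | R B5 → L2 miss [-]
  13 | R B8 → L2 miss [-]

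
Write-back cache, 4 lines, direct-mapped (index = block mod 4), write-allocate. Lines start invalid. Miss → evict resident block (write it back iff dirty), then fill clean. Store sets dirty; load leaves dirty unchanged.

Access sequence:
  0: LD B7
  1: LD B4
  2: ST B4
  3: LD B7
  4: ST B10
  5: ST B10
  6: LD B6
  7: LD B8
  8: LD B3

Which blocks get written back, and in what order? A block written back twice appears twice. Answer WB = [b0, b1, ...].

WB = [10, 4]

0: R B7 → L3 miss [-]
1: R B4 → L0 miss [-]
2: W B4 → L0 hit [D]
3: R B7 → L3 hit [-]
4: W B10 → L2 miss [D]
5: W B10 → L2 hit [D]
6: R B6 → L2 miss wb→B10 [-]
7: R B8 → L0 miss wb→B4 [-]
8: R B3 → L3 miss [-]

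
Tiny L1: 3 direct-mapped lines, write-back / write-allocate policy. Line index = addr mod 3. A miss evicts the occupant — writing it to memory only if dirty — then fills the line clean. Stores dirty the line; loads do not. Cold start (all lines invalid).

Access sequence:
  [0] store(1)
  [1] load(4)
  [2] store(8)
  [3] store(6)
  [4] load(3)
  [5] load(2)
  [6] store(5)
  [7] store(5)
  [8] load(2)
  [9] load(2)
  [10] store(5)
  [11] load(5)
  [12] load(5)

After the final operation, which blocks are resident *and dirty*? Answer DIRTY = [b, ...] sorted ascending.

  0 | W B1 → L1 miss [D]
  1 | R B4 → L1 miss wb→B1 [-]
  2 | W B8 → L2 miss [D]
  3 | W B6 → L0 miss [D]
  4 | R B3 → L0 miss wb→B6 [-]
  5 | R B2 → L2 miss wb→B8 [-]
  6 | W B5 → L2 miss [D]
  7 | W B5 → L2 hit [D]
  8 | R B2 → L2 miss wb→B5 [-]
  9 | R B2 → L2 hit [-]
  10 | W B5 → L2 miss [D]
  11 | R B5 → L2 hit [D]
  12 | R B5 → L2 hit [D]

DIRTY = [5]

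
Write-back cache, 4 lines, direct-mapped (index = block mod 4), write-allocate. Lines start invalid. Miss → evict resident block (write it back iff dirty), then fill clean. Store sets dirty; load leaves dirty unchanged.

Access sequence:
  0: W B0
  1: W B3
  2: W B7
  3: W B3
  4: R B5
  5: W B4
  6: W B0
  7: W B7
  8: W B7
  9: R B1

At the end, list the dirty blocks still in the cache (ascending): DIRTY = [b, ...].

DIRTY = [0, 7]

  0 | W B0 → L0 miss [D]
  1 | W B3 → L3 miss [D]
  2 | W B7 → L3 miss wb→B3 [D]
  3 | W B3 → L3 miss wb→B7 [D]
  4 | R B5 → L1 miss [-]
  5 | W B4 → L0 miss wb→B0 [D]
  6 | W B0 → L0 miss wb→B4 [D]
  7 | W B7 → L3 miss wb→B3 [D]
  8 | W B7 → L3 hit [D]
  9 | R B1 → L1 miss [-]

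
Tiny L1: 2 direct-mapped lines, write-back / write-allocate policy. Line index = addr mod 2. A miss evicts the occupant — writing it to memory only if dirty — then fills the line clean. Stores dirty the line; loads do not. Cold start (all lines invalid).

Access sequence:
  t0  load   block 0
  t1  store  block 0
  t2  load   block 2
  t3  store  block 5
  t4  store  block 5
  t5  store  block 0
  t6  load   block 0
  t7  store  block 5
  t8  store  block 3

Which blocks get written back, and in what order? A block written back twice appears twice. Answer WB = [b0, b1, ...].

WB = [0, 5]

0: R B0 → L0 miss [-]
1: W B0 → L0 hit [D]
2: R B2 → L0 miss wb→B0 [-]
3: W B5 → L1 miss [D]
4: W B5 → L1 hit [D]
5: W B0 → L0 miss [D]
6: R B0 → L0 hit [D]
7: W B5 → L1 hit [D]
8: W B3 → L1 miss wb→B5 [D]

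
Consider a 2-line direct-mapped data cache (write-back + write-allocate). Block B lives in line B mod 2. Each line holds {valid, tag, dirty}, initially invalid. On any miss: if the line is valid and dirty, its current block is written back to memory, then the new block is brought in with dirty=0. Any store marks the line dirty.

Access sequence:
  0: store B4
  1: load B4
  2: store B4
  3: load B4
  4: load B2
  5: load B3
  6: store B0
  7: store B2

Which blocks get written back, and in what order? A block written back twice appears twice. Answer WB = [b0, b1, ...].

0: W B4 → L0 miss [D]
1: R B4 → L0 hit [D]
2: W B4 → L0 hit [D]
3: R B4 → L0 hit [D]
4: R B2 → L0 miss wb→B4 [-]
5: R B3 → L1 miss [-]
6: W B0 → L0 miss [D]
7: W B2 → L0 miss wb→B0 [D]

WB = [4, 0]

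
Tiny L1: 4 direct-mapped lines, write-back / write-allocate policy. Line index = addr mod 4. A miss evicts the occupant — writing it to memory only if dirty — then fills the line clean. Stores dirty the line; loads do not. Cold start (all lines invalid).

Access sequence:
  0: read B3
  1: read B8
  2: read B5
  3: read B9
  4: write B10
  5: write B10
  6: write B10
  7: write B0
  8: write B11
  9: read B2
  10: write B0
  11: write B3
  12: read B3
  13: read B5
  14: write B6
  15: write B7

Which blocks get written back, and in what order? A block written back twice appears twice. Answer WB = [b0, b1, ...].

0: R B3 → L3 miss [-]
1: R B8 → L0 miss [-]
2: R B5 → L1 miss [-]
3: R B9 → L1 miss [-]
4: W B10 → L2 miss [D]
5: W B10 → L2 hit [D]
6: W B10 → L2 hit [D]
7: W B0 → L0 miss [D]
8: W B11 → L3 miss [D]
9: R B2 → L2 miss wb→B10 [-]
10: W B0 → L0 hit [D]
11: W B3 → L3 miss wb→B11 [D]
12: R B3 → L3 hit [D]
13: R B5 → L1 miss [-]
14: W B6 → L2 miss [D]
15: W B7 → L3 miss wb→B3 [D]

WB = [10, 11, 3]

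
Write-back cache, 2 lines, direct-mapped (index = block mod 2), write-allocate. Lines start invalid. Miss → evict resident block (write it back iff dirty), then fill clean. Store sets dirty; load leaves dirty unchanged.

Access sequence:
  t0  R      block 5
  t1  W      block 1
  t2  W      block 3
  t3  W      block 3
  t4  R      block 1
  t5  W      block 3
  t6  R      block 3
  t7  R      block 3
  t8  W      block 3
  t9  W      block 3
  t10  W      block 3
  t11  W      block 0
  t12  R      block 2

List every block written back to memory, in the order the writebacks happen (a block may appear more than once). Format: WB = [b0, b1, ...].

WB = [1, 3, 0]

0: R B5 -> L1 miss  d=-]
1: W B1 -> L1 miss  d=D]
2: W B3 -> L1 miss wb->B1  d=D]
3: W B3 -> L1 hit  d=D]
4: R B1 -> L1 miss wb->B3  d=-]
5: W B3 -> L1 miss  d=D]
6: R B3 -> L1 hit  d=D]
7: R B3 -> L1 hit  d=D]
8: W B3 -> L1 hit  d=D]
9: W B3 -> L1 hit  d=D]
10: W B3 -> L1 hit  d=D]
11: W B0 -> L0 miss  d=D]
12: R B2 -> L0 miss wb->B0  d=-]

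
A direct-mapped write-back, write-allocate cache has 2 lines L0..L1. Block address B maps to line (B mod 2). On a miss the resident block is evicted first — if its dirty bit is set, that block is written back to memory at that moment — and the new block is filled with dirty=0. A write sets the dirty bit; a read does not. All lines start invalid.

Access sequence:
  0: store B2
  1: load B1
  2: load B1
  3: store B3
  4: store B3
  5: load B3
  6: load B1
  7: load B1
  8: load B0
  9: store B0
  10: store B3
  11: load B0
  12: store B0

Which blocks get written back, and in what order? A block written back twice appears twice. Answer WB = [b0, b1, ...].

0: W B2 → L0 miss [D]
1: R B1 → L1 miss [-]
2: R B1 → L1 hit [-]
3: W B3 → L1 miss [D]
4: W B3 → L1 hit [D]
5: R B3 → L1 hit [D]
6: R B1 → L1 miss wb→B3 [-]
7: R B1 → L1 hit [-]
8: R B0 → L0 miss wb→B2 [-]
9: W B0 → L0 hit [D]
10: W B3 → L1 miss [D]
11: R B0 → L0 hit [D]
12: W B0 → L0 hit [D]

WB = [3, 2]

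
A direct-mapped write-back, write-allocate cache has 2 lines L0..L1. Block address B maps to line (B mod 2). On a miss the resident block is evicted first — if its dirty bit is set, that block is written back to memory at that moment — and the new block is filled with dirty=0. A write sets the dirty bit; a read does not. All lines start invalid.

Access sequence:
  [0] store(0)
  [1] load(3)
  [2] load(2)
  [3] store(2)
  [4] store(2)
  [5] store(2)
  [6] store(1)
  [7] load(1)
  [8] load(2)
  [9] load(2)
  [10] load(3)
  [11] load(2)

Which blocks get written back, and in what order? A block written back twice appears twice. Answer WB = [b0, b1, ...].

  0 | W B0 → L0 miss [D]
  1 | R B3 → L1 miss [-]
  2 | R B2 → L0 miss wb→B0 [-]
  3 | W B2 → L0 hit [D]
  4 | W B2 → L0 hit [D]
  5 | W B2 → L0 hit [D]
  6 | W B1 → L1 miss [D]
  7 | R B1 → L1 hit [D]
  8 | R B2 → L0 hit [D]
  9 | R B2 → L0 hit [D]
  10 | R B3 → L1 miss wb→B1 [-]
  11 | R B2 → L0 hit [D]

WB = [0, 1]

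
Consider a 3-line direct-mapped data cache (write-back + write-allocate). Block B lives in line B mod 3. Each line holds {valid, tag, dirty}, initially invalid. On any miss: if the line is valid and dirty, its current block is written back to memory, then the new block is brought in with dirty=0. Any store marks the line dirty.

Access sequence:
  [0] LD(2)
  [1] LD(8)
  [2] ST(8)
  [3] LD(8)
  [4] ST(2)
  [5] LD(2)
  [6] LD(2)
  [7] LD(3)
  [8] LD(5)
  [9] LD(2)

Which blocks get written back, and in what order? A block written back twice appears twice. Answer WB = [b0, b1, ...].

WB = [8, 2]

0: R B2 → L2 miss [-]
1: R B8 → L2 miss [-]
2: W B8 → L2 hit [D]
3: R B8 → L2 hit [D]
4: W B2 → L2 miss wb→B8 [D]
5: R B2 → L2 hit [D]
6: R B2 → L2 hit [D]
7: R B3 → L0 miss [-]
8: R B5 → L2 miss wb→B2 [-]
9: R B2 → L2 miss [-]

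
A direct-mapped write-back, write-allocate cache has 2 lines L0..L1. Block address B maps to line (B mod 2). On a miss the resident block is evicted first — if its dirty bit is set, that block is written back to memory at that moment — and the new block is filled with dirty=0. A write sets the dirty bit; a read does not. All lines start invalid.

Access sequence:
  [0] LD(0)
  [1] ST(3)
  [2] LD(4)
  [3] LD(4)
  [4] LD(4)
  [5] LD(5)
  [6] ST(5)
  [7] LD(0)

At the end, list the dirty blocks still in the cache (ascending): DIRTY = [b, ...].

0: R B0 → L0 miss [-]
1: W B3 → L1 miss [D]
2: R B4 → L0 miss [-]
3: R B4 → L0 hit [-]
4: R B4 → L0 hit [-]
5: R B5 → L1 miss wb→B3 [-]
6: W B5 → L1 hit [D]
7: R B0 → L0 miss [-]

DIRTY = [5]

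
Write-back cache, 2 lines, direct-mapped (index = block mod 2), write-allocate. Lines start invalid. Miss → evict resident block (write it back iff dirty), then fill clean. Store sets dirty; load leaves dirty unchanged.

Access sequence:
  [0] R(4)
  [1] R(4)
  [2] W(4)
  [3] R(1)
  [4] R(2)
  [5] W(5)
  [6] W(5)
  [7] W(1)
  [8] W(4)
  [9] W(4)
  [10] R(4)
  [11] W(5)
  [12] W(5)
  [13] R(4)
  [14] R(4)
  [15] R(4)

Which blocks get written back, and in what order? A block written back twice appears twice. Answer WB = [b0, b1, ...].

WB = [4, 5, 1]

0: R B4 → L0 miss [-]
1: R B4 → L0 hit [-]
2: W B4 → L0 hit [D]
3: R B1 → L1 miss [-]
4: R B2 → L0 miss wb→B4 [-]
5: W B5 → L1 miss [D]
6: W B5 → L1 hit [D]
7: W B1 → L1 miss wb→B5 [D]
8: W B4 → L0 miss [D]
9: W B4 → L0 hit [D]
10: R B4 → L0 hit [D]
11: W B5 → L1 miss wb→B1 [D]
12: W B5 → L1 hit [D]
13: R B4 → L0 hit [D]
14: R B4 → L0 hit [D]
15: R B4 → L0 hit [D]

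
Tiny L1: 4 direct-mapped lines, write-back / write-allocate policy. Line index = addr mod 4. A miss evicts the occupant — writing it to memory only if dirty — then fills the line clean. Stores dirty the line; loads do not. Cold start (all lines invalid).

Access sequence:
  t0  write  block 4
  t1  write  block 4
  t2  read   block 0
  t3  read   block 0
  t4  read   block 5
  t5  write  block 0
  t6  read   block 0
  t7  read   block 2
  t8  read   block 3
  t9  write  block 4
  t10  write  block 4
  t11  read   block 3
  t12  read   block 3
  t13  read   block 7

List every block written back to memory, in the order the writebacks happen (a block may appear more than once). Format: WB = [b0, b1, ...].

0: W B4 -> L0 miss  d=D]
1: W B4 -> L0 hit  d=D]
2: R B0 -> L0 miss wb->B4  d=-]
3: R B0 -> L0 hit  d=-]
4: R B5 -> L1 miss  d=-]
5: W B0 -> L0 hit  d=D]
6: R B0 -> L0 hit  d=D]
7: R B2 -> L2 miss  d=-]
8: R B3 -> L3 miss  d=-]
9: W B4 -> L0 miss wb->B0  d=D]
10: W B4 -> L0 hit  d=D]
11: R B3 -> L3 hit  d=-]
12: R B3 -> L3 hit  d=-]
13: R B7 -> L3 miss  d=-]

WB = [4, 0]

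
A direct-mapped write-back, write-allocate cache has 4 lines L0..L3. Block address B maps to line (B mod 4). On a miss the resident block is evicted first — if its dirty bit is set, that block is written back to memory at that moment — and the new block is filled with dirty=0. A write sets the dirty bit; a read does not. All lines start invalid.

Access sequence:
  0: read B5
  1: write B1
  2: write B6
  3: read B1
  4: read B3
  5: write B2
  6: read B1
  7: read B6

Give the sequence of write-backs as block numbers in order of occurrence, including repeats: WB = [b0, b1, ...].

  0 | R B5 → L1 miss [-]
  1 | W B1 → L1 miss [D]
  2 | W B6 → L2 miss [D]
  3 | R B1 → L1 hit [D]
  4 | R B3 → L3 miss [-]
  5 | W B2 → L2 miss wb→B6 [D]
  6 | R B1 → L1 hit [D]
  7 | R B6 → L2 miss wb→B2 [-]

WB = [6, 2]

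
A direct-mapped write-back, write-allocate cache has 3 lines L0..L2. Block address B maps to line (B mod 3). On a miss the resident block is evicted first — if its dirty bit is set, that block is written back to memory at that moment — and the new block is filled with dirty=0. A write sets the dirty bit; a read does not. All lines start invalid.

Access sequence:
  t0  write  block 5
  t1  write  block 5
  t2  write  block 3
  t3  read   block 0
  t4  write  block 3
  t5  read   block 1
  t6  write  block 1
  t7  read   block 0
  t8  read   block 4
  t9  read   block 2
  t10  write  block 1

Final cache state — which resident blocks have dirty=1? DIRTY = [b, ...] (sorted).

0: W B5 → L2 miss [D]
1: W B5 → L2 hit [D]
2: W B3 → L0 miss [D]
3: R B0 → L0 miss wb→B3 [-]
4: W B3 → L0 miss [D]
5: R B1 → L1 miss [-]
6: W B1 → L1 hit [D]
7: R B0 → L0 miss wb→B3 [-]
8: R B4 → L1 miss wb→B1 [-]
9: R B2 → L2 miss wb→B5 [-]
10: W B1 → L1 miss [D]

DIRTY = [1]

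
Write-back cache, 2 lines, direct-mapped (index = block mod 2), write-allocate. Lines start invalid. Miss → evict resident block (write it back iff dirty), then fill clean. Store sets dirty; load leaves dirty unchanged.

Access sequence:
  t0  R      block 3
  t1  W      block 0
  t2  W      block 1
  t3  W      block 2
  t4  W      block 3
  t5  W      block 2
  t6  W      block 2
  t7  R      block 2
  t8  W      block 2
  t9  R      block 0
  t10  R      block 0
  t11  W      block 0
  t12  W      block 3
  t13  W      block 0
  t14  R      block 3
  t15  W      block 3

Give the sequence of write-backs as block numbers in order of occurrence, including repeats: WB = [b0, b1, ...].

0: R B3 → L1 miss [-]
1: W B0 → L0 miss [D]
2: W B1 → L1 miss [D]
3: W B2 → L0 miss wb→B0 [D]
4: W B3 → L1 miss wb→B1 [D]
5: W B2 → L0 hit [D]
6: W B2 → L0 hit [D]
7: R B2 → L0 hit [D]
8: W B2 → L0 hit [D]
9: R B0 → L0 miss wb→B2 [-]
10: R B0 → L0 hit [-]
11: W B0 → L0 hit [D]
12: W B3 → L1 hit [D]
13: W B0 → L0 hit [D]
14: R B3 → L1 hit [D]
15: W B3 → L1 hit [D]

WB = [0, 1, 2]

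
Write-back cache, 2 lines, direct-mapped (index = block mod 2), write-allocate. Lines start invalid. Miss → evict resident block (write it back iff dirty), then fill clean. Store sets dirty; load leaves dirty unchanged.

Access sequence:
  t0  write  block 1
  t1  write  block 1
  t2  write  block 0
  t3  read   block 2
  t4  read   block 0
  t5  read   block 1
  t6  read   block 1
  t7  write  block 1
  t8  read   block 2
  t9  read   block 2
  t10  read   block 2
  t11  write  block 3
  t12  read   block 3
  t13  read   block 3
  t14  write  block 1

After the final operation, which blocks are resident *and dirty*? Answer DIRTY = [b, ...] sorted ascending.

0: W B1 → L1 miss [D]
1: W B1 → L1 hit [D]
2: W B0 → L0 miss [D]
3: R B2 → L0 miss wb→B0 [-]
4: R B0 → L0 miss [-]
5: R B1 → L1 hit [D]
6: R B1 → L1 hit [D]
7: W B1 → L1 hit [D]
8: R B2 → L0 miss [-]
9: R B2 → L0 hit [-]
10: R B2 → L0 hit [-]
11: W B3 → L1 miss wb→B1 [D]
12: R B3 → L1 hit [D]
13: R B3 → L1 hit [D]
14: W B1 → L1 miss wb→B3 [D]

DIRTY = [1]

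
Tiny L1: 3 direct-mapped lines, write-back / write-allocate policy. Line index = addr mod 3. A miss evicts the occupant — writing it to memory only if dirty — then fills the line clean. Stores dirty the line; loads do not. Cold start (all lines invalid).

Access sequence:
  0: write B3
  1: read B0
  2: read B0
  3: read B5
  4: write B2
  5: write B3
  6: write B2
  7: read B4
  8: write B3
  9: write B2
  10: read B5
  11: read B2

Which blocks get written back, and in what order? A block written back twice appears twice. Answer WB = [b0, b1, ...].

WB = [3, 2]

0: W B3 -> L0 miss  d=D]
1: R B0 -> L0 miss wb->B3  d=-]
2: R B0 -> L0 hit  d=-]
3: R B5 -> L2 miss  d=-]
4: W B2 -> L2 miss  d=D]
5: W B3 -> L0 miss  d=D]
6: W B2 -> L2 hit  d=D]
7: R B4 -> L1 miss  d=-]
8: W B3 -> L0 hit  d=D]
9: W B2 -> L2 hit  d=D]
10: R B5 -> L2 miss wb->B2  d=-]
11: R B2 -> L2 miss  d=-]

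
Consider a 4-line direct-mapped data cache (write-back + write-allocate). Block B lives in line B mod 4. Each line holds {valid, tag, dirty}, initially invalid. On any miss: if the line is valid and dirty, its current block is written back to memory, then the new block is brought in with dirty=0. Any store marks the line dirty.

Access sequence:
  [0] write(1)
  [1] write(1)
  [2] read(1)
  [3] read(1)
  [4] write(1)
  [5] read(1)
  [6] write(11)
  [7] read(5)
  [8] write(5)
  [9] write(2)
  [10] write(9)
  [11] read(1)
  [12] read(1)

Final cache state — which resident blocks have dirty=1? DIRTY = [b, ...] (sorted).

0: W B1 → L1 miss [D]
1: W B1 → L1 hit [D]
2: R B1 → L1 hit [D]
3: R B1 → L1 hit [D]
4: W B1 → L1 hit [D]
5: R B1 → L1 hit [D]
6: W B11 → L3 miss [D]
7: R B5 → L1 miss wb→B1 [-]
8: W B5 → L1 hit [D]
9: W B2 → L2 miss [D]
10: W B9 → L1 miss wb→B5 [D]
11: R B1 → L1 miss wb→B9 [-]
12: R B1 → L1 hit [-]

DIRTY = [2, 11]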